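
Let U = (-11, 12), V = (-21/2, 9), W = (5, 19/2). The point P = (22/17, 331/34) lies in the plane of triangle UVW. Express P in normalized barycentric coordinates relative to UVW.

Signed area of the reference triangle: [UVW] = ½·((-11)·(9−(19/2)) + (-21/2)·(19/2−12) + 5·(12−9)) = ½·(11/2 + 105/4 + 15) = 187/8.
[PVW] = ½·((22/17)·(9−(19/2)) + (-21/2)·(19/2−(331/34)) + 5·(331/34−9)) = ½·(-11/17 + 42/17 + 125/34) = 11/4, so the U-coordinate is (11/4)/(187/8) = 2/17.
[UPW] = ½·((-11)·(331/34−(19/2)) + (22/17)·(19/2−12) + 5·(12−(331/34))) = ½·(-44/17 − 55/17 + 385/34) = 11/4, so the V-coordinate is 2/17.
[UVP] = ½·((-11)·(9−(331/34)) + (-21/2)·(331/34−12) + (22/17)·(12−9)) = ½·(275/34 + 1617/68 + 66/17) = 143/8, so the W-coordinate is 13/17.
Check: 2/17 + 2/17 + 13/17 = 1.

(2/17, 2/17, 13/17)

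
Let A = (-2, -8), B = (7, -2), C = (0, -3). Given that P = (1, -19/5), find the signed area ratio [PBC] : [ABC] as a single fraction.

[ABC] = ½·((-2)·(-2−(-3)) + 7·(-3−(-8)) + 0·(-8−(-2))) = ½·(-2 + 35 + 0) = 33/2.
[PBC] = ½·(1·(-2−(-3)) + 7·(-3−(-19/5)) + 0·(-19/5−(-2))) = ½·(1 + 28/5 + 0) = 33/10, so the ratio is (33/10)/(33/2) = 1/5.

1/5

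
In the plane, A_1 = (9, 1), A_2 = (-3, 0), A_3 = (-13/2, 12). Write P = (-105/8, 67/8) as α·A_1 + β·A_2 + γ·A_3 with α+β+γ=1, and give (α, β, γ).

(-5/8, 7/8, 3/4)

Signed area of the reference triangle: [A_1A_2A_3] = ½·(9·(0−12) + (-3)·(12−1) + (-13/2)·(1−0)) = ½·(-108 − 33 − 13/2) = -295/4.
[PA_2A_3] = ½·((-105/8)·(0−12) + (-3)·(12−(67/8)) + (-13/2)·(67/8−0)) = ½·(315/2 − 87/8 − 871/16) = 1475/32, so the A_1-coordinate is (1475/32)/(-295/4) = -5/8.
[A_1PA_3] = ½·(9·(67/8−12) + (-105/8)·(12−1) + (-13/2)·(1−(67/8))) = ½·(-261/8 − 1155/8 + 767/16) = -2065/32, so the A_2-coordinate is 7/8.
[A_1A_2P] = ½·(9·(0−(67/8)) + (-3)·(67/8−1) + (-105/8)·(1−0)) = ½·(-603/8 − 177/8 − 105/8) = -885/16, so the A_3-coordinate is 3/4.
Check: -5/8 + 7/8 + 3/4 = 1.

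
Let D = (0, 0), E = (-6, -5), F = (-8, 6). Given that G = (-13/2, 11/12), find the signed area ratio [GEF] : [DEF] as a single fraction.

1/12

[DEF] = ½·(0·(-5−6) + (-6)·(6−0) + (-8)·(0−(-5))) = ½·(0 − 36 − 40) = -38.
[GEF] = ½·((-13/2)·(-5−6) + (-6)·(6−(11/12)) + (-8)·(11/12−(-5))) = ½·(143/2 − 61/2 − 142/3) = -19/6, so the ratio is (-19/6)/(-38) = 1/12.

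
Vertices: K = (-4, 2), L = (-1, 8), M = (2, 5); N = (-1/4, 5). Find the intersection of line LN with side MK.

Barycentric coordinates of N with respect to KLM: (1/4, 1/4, 1/2).
On side MK the L-coordinate is zero; dropping N's L-weight 1/4 and renormalizing the remaining 1/2 : 1/4 gives weights 2/3, 1/3 on M, K.
J = (2/3)·(2, 5) + (1/3)·(-4, 2) = (0, 4).

(0, 4)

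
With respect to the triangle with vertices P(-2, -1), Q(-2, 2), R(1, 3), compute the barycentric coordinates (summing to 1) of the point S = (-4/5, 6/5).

Signed area of the reference triangle: [PQR] = ½·((-2)·(2−3) + (-2)·(3−(-1)) + 1·(-1−2)) = ½·(2 − 8 − 3) = -9/2.
[SQR] = ½·((-4/5)·(2−3) + (-2)·(3−(6/5)) + 1·(6/5−2)) = ½·(4/5 − 18/5 − 4/5) = -9/5, so the P-coordinate is (-9/5)/(-9/2) = 2/5.
[PSR] = ½·((-2)·(6/5−3) + (-4/5)·(3−(-1)) + 1·(-1−(6/5))) = ½·(18/5 − 16/5 − 11/5) = -9/10, so the Q-coordinate is 1/5.
[PQS] = ½·((-2)·(2−(6/5)) + (-2)·(6/5−(-1)) + (-4/5)·(-1−2)) = ½·(-8/5 − 22/5 + 12/5) = -9/5, so the R-coordinate is 2/5.
Check: 2/5 + 1/5 + 2/5 = 1.

(2/5, 1/5, 2/5)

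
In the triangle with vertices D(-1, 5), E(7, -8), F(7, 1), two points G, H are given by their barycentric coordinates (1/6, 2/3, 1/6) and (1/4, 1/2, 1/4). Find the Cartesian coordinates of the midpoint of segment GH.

Barycentric coordinates of the midpoint are the average: (5/24, 7/12, 5/24).
Converting: (5/24)·D + (7/12)·E + (5/24)·F = (16/3, -41/12).

(16/3, -41/12)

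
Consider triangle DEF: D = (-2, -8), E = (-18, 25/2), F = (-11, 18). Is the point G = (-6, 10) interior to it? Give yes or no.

no

Barycentric coordinates of G: (167/463, -116/463, 412/463).
The three coordinates are positive, negative, positive; a point is interior exactly when all three are positive.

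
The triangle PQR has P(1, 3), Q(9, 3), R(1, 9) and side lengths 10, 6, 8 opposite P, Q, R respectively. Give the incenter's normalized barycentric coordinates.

The incenter has barycentric coordinates proportional to the opposite side lengths: (10 : 6 : 8).
Normalizing by 10+6+8 = 24 gives (5/12, 1/4, 1/3).

(5/12, 1/4, 1/3)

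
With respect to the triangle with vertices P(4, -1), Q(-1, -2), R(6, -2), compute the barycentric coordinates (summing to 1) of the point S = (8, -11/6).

(1/6, -1/3, 7/6)

Signed area of the reference triangle: [PQR] = ½·(4·(-2−(-2)) + (-1)·(-2−(-1)) + 6·(-1−(-2))) = ½·(0 + 1 + 6) = 7/2.
[SQR] = ½·(8·(-2−(-2)) + (-1)·(-2−(-11/6)) + 6·(-11/6−(-2))) = ½·(0 + 1/6 + 1) = 7/12, so the P-coordinate is (7/12)/(7/2) = 1/6.
[PSR] = ½·(4·(-11/6−(-2)) + 8·(-2−(-1)) + 6·(-1−(-11/6))) = ½·(2/3 − 8 + 5) = -7/6, so the Q-coordinate is -1/3.
[PQS] = ½·(4·(-2−(-11/6)) + (-1)·(-11/6−(-1)) + 8·(-1−(-2))) = ½·(-2/3 + 5/6 + 8) = 49/12, so the R-coordinate is 7/6.
Check: 1/6 − 1/3 + 7/6 = 1.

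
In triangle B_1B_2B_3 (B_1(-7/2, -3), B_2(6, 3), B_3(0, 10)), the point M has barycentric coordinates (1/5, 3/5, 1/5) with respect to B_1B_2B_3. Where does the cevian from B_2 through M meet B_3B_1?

Line B_2M meets B_3B_1 where the B_2-coordinate vanishes; zeroing M's B_2-weight and renormalizing leaves B_3, B_1-weights 1/5 : 1/5 → (1/2, 1/2).
So N = (1/2)·B_3 + (1/2)·B_1 = (-7/4, 7/2).

(-7/4, 7/2)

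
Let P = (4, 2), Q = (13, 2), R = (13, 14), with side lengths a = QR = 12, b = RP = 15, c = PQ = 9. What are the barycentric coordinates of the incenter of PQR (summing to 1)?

The incenter has barycentric coordinates proportional to the opposite side lengths: (12 : 15 : 9).
Normalizing by 12+15+9 = 36 gives (1/3, 5/12, 1/4).

(1/3, 5/12, 1/4)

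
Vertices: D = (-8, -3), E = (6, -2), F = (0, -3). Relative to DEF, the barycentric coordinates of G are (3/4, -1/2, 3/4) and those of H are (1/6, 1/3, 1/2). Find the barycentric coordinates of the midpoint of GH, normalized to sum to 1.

(11/24, -1/12, 5/8)

Since both coordinate triples sum to 1, the midpoint's barycentrics are the componentwise average.
(3/4+1/6)/2 = 11/24; similarly -1/12 and 5/8.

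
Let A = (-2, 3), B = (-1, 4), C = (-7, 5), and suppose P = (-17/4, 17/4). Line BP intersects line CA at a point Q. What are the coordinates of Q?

(-16/3, 13/3)

Barycentric coordinates of P with respect to ABC: (1/4, 1/4, 1/2).
On side CA the B-coordinate is zero; dropping P's B-weight 1/4 and renormalizing the remaining 1/2 : 1/4 gives weights 2/3, 1/3 on C, A.
Q = (2/3)·(-7, 5) + (1/3)·(-2, 3) = (-16/3, 13/3).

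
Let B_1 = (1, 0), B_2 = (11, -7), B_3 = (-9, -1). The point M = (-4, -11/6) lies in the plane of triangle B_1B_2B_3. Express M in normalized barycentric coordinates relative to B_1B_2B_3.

Signed area of the reference triangle: [B_1B_2B_3] = ½·(1·(-7−(-1)) + 11·(-1−0) + (-9)·(0−(-7))) = ½·(-6 − 11 − 63) = -40.
[MB_2B_3] = ½·((-4)·(-7−(-1)) + 11·(-1−(-11/6)) + (-9)·(-11/6−(-7))) = ½·(24 + 55/6 − 93/2) = -20/3, so the B_1-coordinate is (-20/3)/(-40) = 1/6.
[B_1MB_3] = ½·(1·(-11/6−(-1)) + (-4)·(-1−0) + (-9)·(0−(-11/6))) = ½·(-5/6 + 4 − 33/2) = -20/3, so the B_2-coordinate is 1/6.
[B_1B_2M] = ½·(1·(-7−(-11/6)) + 11·(-11/6−0) + (-4)·(0−(-7))) = ½·(-31/6 − 121/6 − 28) = -80/3, so the B_3-coordinate is 2/3.

(1/6, 1/6, 2/3)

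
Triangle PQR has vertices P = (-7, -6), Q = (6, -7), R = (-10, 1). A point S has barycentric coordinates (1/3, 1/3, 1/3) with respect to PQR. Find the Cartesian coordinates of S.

S = (1/3)·P + (1/3)·Q + (1/3)·R.
x-coordinate: (1/3)·(-7) + (1/3)·6 + (1/3)·(-10) = -11/3.
y-coordinate: (1/3)·(-6) + (1/3)·(-7) + (1/3)·1 = -4.

(-11/3, -4)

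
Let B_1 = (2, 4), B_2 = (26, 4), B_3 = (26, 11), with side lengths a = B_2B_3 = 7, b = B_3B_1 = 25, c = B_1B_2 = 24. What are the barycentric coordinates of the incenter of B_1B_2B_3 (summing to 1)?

The incenter has barycentric coordinates proportional to the opposite side lengths: (7 : 25 : 24).
Normalizing by 7+25+24 = 56 gives (1/8, 25/56, 3/7).

(1/8, 25/56, 3/7)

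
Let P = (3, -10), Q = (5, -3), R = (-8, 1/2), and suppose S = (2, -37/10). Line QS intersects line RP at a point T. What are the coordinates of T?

Barycentric coordinates of S with respect to PQR: (1/5, 3/5, 1/5).
On side RP the Q-coordinate is zero; dropping S's Q-weight 3/5 and renormalizing the remaining 1/5 : 1/5 gives weights 1/2, 1/2 on R, P.
T = (1/2)·(-8, 1/2) + (1/2)·(3, -10) = (-5/2, -19/4).

(-5/2, -19/4)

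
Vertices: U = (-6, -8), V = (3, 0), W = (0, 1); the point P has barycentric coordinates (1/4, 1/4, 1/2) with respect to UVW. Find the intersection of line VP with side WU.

(-2, -2)

Line VP meets WU where the V-coordinate vanishes; zeroing P's V-weight and renormalizing leaves W, U-weights 1/2 : 1/4 → (2/3, 1/3).
So Q = (2/3)·W + (1/3)·U = (-2, -2).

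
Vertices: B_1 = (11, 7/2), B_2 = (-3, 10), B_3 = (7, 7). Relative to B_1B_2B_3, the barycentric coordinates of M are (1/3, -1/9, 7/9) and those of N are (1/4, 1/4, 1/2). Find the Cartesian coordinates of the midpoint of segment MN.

Barycentric coordinates of the midpoint are the average: (7/24, 5/72, 23/36).
Converting: (7/24)·B_1 + (5/72)·B_2 + (23/36)·B_3 = (269/36, 99/16).

(269/36, 99/16)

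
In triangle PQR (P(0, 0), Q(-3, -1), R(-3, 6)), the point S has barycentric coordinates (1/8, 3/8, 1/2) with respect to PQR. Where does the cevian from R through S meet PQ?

(-9/4, -3/4)

Line RS meets PQ where the R-coordinate vanishes; zeroing S's R-weight and renormalizing leaves P, Q-weights 1/8 : 3/8 → (1/4, 3/4).
So T = (1/4)·P + (3/4)·Q = (-9/4, -3/4).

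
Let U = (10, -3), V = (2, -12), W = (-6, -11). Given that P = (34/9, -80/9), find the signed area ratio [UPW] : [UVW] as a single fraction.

[UVW] = ½·(10·(-12−(-11)) + 2·(-11−(-3)) + (-6)·(-3−(-12))) = ½·(-10 − 16 − 54) = -40.
[UPW] = ½·(10·(-80/9−(-11)) + (34/9)·(-11−(-3)) + (-6)·(-3−(-80/9))) = ½·(190/9 − 272/9 − 106/3) = -200/9, so the ratio is (-200/9)/(-40) = 5/9.

5/9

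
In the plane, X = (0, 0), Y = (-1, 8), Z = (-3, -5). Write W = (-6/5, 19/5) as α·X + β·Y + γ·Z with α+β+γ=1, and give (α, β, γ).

Signed area of the reference triangle: [XYZ] = ½·(0·(8−(-5)) + (-1)·(-5−0) + (-3)·(0−8)) = ½·(0 + 5 + 24) = 29/2.
[WYZ] = ½·((-6/5)·(8−(-5)) + (-1)·(-5−(19/5)) + (-3)·(19/5−8)) = ½·(-78/5 + 44/5 + 63/5) = 29/10, so the X-coordinate is (29/10)/(29/2) = 1/5.
[XWZ] = ½·(0·(19/5−(-5)) + (-6/5)·(-5−0) + (-3)·(0−(19/5))) = ½·(0 + 6 + 57/5) = 87/10, so the Y-coordinate is 3/5.
[XYW] = ½·(0·(8−(19/5)) + (-1)·(19/5−0) + (-6/5)·(0−8)) = ½·(0 − 19/5 + 48/5) = 29/10, so the Z-coordinate is 1/5.
Check: 1/5 + 3/5 + 1/5 = 1.

(1/5, 3/5, 1/5)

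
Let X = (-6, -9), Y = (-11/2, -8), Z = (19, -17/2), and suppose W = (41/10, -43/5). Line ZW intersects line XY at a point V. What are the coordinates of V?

(-35/6, -26/3)

Barycentric coordinates of W with respect to XYZ: (2/5, 1/5, 2/5).
On side XY the Z-coordinate is zero; dropping W's Z-weight 2/5 and renormalizing the remaining 2/5 : 1/5 gives weights 2/3, 1/3 on X, Y.
V = (2/3)·(-6, -9) + (1/3)·(-11/2, -8) = (-35/6, -26/3).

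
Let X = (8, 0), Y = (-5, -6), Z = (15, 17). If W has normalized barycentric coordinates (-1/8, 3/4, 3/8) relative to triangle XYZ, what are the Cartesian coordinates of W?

W = (-1/8)·X + (3/4)·Y + (3/8)·Z.
x-coordinate: (-1/8)·8 + (3/4)·(-5) + (3/8)·15 = 7/8.
y-coordinate: (-1/8)·0 + (3/4)·(-6) + (3/8)·17 = 15/8.

(7/8, 15/8)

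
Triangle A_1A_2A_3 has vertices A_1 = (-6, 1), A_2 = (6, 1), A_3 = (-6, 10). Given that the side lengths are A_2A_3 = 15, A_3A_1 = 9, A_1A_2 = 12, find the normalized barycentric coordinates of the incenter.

(5/12, 1/4, 1/3)

The incenter has barycentric coordinates proportional to the opposite side lengths: (15 : 9 : 12).
Normalizing by 15+9+12 = 36 gives (5/12, 1/4, 1/3).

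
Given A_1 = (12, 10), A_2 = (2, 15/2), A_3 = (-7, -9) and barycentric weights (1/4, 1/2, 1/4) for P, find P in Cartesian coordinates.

(9/4, 4)

P = (1/4)·A_1 + (1/2)·A_2 + (1/4)·A_3.
x-coordinate: (1/4)·12 + (1/2)·2 + (1/4)·(-7) = 9/4.
y-coordinate: (1/4)·10 + (1/2)·(15/2) + (1/4)·(-9) = 4.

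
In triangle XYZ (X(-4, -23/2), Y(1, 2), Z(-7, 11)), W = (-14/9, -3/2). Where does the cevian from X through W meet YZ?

Barycentric coordinates of W with respect to XYZ: (1/3, 5/9, 1/9).
On side YZ the X-coordinate is zero; dropping W's X-weight 1/3 and renormalizing the remaining 5/9 : 1/9 gives weights 5/6, 1/6 on Y, Z.
V = (5/6)·(1, 2) + (1/6)·(-7, 11) = (-1/3, 7/2).

(-1/3, 7/2)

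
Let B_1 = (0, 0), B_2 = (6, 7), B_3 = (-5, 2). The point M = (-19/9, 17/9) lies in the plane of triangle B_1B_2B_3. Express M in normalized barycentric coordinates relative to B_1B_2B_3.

(1/3, 1/9, 5/9)

Signed area of the reference triangle: [B_1B_2B_3] = ½·(0·(7−2) + 6·(2−0) + (-5)·(0−7)) = ½·(0 + 12 + 35) = 47/2.
[MB_2B_3] = ½·((-19/9)·(7−2) + 6·(2−(17/9)) + (-5)·(17/9−7)) = ½·(-95/9 + 2/3 + 230/9) = 47/6, so the B_1-coordinate is (47/6)/(47/2) = 1/3.
[B_1MB_3] = ½·(0·(17/9−2) + (-19/9)·(2−0) + (-5)·(0−(17/9))) = ½·(0 − 38/9 + 85/9) = 47/18, so the B_2-coordinate is 1/9.
[B_1B_2M] = ½·(0·(7−(17/9)) + 6·(17/9−0) + (-19/9)·(0−7)) = ½·(0 + 34/3 + 133/9) = 235/18, so the B_3-coordinate is 5/9.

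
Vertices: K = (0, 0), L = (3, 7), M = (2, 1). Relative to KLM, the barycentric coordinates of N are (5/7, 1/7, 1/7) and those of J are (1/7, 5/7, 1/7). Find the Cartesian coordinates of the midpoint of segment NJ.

(11/7, 22/7)

Barycentric coordinates of the midpoint are the average: (3/7, 3/7, 1/7).
Converting: (3/7)·K + (3/7)·L + (1/7)·M = (11/7, 22/7).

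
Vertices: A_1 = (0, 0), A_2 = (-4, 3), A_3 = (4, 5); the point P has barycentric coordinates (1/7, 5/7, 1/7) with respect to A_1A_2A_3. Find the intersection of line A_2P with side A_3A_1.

Line A_2P meets A_3A_1 where the A_2-coordinate vanishes; zeroing P's A_2-weight and renormalizing leaves A_3, A_1-weights 1/7 : 1/7 → (1/2, 1/2).
So Q = (1/2)·A_3 + (1/2)·A_1 = (2, 5/2).

(2, 5/2)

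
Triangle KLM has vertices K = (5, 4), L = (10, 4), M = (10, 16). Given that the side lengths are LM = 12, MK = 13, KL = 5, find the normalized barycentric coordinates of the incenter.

(2/5, 13/30, 1/6)

The incenter has barycentric coordinates proportional to the opposite side lengths: (12 : 13 : 5).
Normalizing by 12+13+5 = 30 gives (2/5, 13/30, 1/6).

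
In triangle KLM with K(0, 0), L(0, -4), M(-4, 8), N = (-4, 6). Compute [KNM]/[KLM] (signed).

[KLM] = ½·(0·(-4−8) + 0·(8−0) + (-4)·(0−(-4))) = ½·(0 + 0 − 16) = -8.
[KNM] = ½·(0·(6−8) + (-4)·(8−0) + (-4)·(0−6)) = ½·(0 − 32 + 24) = -4, so the ratio is (-4)/(-8) = 1/2.

1/2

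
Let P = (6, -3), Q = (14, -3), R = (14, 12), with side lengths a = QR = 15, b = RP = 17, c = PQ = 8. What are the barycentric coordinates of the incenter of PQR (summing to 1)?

The incenter has barycentric coordinates proportional to the opposite side lengths: (15 : 17 : 8).
Normalizing by 15+17+8 = 40 gives (3/8, 17/40, 1/5).

(3/8, 17/40, 1/5)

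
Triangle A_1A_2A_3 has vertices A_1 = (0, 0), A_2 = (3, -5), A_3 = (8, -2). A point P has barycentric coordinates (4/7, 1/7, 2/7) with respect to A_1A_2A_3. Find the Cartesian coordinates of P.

P = (4/7)·A_1 + (1/7)·A_2 + (2/7)·A_3.
x-coordinate: (4/7)·0 + (1/7)·3 + (2/7)·8 = 19/7.
y-coordinate: (4/7)·0 + (1/7)·(-5) + (2/7)·(-2) = -9/7.

(19/7, -9/7)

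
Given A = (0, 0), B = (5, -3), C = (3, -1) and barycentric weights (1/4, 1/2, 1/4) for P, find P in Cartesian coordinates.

(13/4, -7/4)

P = (1/4)·A + (1/2)·B + (1/4)·C.
x-coordinate: (1/4)·0 + (1/2)·5 + (1/4)·3 = 13/4.
y-coordinate: (1/4)·0 + (1/2)·(-3) + (1/4)·(-1) = -7/4.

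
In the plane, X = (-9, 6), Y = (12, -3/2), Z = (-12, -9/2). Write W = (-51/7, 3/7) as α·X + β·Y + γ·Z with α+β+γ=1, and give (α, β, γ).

(3/7, 1/7, 3/7)

Signed area of the reference triangle: [XYZ] = ½·((-9)·(-3/2−(-9/2)) + 12·(-9/2−6) + (-12)·(6−(-3/2))) = ½·(-27 − 126 − 90) = -243/2.
[WYZ] = ½·((-51/7)·(-3/2−(-9/2)) + 12·(-9/2−(3/7)) + (-12)·(3/7−(-3/2))) = ½·(-153/7 − 414/7 − 162/7) = -729/14, so the X-coordinate is (-729/14)/(-243/2) = 3/7.
[XWZ] = ½·((-9)·(3/7−(-9/2)) + (-51/7)·(-9/2−6) + (-12)·(6−(3/7))) = ½·(-621/14 + 153/2 − 468/7) = -243/14, so the Y-coordinate is 1/7.
[XYW] = ½·((-9)·(-3/2−(3/7)) + 12·(3/7−6) + (-51/7)·(6−(-3/2))) = ½·(243/14 − 468/7 − 765/14) = -729/14, so the Z-coordinate is 3/7.
Check: 3/7 + 1/7 + 3/7 = 1.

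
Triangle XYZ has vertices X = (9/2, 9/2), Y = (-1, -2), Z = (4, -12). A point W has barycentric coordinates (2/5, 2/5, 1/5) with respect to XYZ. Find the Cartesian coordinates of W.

(11/5, -7/5)

W = (2/5)·X + (2/5)·Y + (1/5)·Z.
x-coordinate: (2/5)·(9/2) + (2/5)·(-1) + (1/5)·4 = 11/5.
y-coordinate: (2/5)·(9/2) + (2/5)·(-2) + (1/5)·(-12) = -7/5.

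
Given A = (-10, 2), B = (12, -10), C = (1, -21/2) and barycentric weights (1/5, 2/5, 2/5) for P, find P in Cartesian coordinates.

P = (1/5)·A + (2/5)·B + (2/5)·C.
x-coordinate: (1/5)·(-10) + (2/5)·12 + (2/5)·1 = 16/5.
y-coordinate: (1/5)·2 + (2/5)·(-10) + (2/5)·(-21/2) = -39/5.

(16/5, -39/5)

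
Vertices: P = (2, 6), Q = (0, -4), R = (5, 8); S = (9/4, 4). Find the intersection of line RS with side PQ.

(4/3, 8/3)

Barycentric coordinates of S with respect to PQR: (1/2, 1/4, 1/4).
On side PQ the R-coordinate is zero; dropping S's R-weight 1/4 and renormalizing the remaining 1/2 : 1/4 gives weights 2/3, 1/3 on P, Q.
T = (2/3)·(2, 6) + (1/3)·(0, -4) = (4/3, 8/3).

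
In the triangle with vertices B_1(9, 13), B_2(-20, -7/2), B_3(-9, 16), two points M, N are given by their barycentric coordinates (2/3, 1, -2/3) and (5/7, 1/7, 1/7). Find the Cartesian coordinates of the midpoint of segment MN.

(-20/7, 39/14)

Barycentric coordinates of the midpoint are the average: (29/42, 4/7, -11/42).
Converting: (29/42)·B_1 + (4/7)·B_2 + (-11/42)·B_3 = (-20/7, 39/14).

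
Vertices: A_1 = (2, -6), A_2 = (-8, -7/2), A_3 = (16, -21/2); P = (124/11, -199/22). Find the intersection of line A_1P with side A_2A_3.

Barycentric coordinates of P with respect to A_1A_2A_3: (2/11, 1/11, 8/11).
On side A_2A_3 the A_1-coordinate is zero; dropping P's A_1-weight 2/11 and renormalizing the remaining 1/11 : 8/11 gives weights 1/9, 8/9 on A_2, A_3.
Q = (1/9)·(-8, -7/2) + (8/9)·(16, -21/2) = (40/3, -175/18).

(40/3, -175/18)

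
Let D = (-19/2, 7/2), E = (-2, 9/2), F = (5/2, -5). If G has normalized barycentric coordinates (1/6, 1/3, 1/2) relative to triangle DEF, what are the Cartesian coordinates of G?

(-1, -5/12)

G = (1/6)·D + (1/3)·E + (1/2)·F.
x-coordinate: (1/6)·(-19/2) + (1/3)·(-2) + (1/2)·(5/2) = -1.
y-coordinate: (1/6)·(7/2) + (1/3)·(9/2) + (1/2)·(-5) = -5/12.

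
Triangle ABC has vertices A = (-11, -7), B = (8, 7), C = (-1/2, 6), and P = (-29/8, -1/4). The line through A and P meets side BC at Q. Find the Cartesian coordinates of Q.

Barycentric coordinates of P with respect to ABC: (1/2, 1/4, 1/4).
On side BC the A-coordinate is zero; dropping P's A-weight 1/2 and renormalizing the remaining 1/4 : 1/4 gives weights 1/2, 1/2 on B, C.
Q = (1/2)·(8, 7) + (1/2)·(-1/2, 6) = (15/4, 13/2).

(15/4, 13/2)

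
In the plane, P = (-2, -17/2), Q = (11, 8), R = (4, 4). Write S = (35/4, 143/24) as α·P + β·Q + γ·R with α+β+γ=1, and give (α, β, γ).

(1/12, 3/4, 1/6)

Signed area of the reference triangle: [PQR] = ½·((-2)·(8−4) + 11·(4−(-17/2)) + 4·(-17/2−8)) = ½·(-8 + 275/2 − 66) = 127/4.
[SQR] = ½·((35/4)·(8−4) + 11·(4−(143/24)) + 4·(143/24−8)) = ½·(35 − 517/24 − 49/6) = 127/48, so the P-coordinate is (127/48)/(127/4) = 1/12.
[PSR] = ½·((-2)·(143/24−4) + (35/4)·(4−(-17/2)) + 4·(-17/2−(143/24))) = ½·(-47/12 + 875/8 − 347/6) = 381/16, so the Q-coordinate is 3/4.
[PQS] = ½·((-2)·(8−(143/24)) + 11·(143/24−(-17/2)) + (35/4)·(-17/2−8)) = ½·(-49/12 + 3817/24 − 1155/8) = 127/24, so the R-coordinate is 1/6.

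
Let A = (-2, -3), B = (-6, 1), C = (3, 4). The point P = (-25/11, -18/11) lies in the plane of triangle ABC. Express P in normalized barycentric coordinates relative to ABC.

(8/11, 2/11, 1/11)

Signed area of the reference triangle: [ABC] = ½·((-2)·(1−4) + (-6)·(4−(-3)) + 3·(-3−1)) = ½·(6 − 42 − 12) = -24.
[PBC] = ½·((-25/11)·(1−4) + (-6)·(4−(-18/11)) + 3·(-18/11−1)) = ½·(75/11 − 372/11 − 87/11) = -192/11, so the A-coordinate is (-192/11)/(-24) = 8/11.
[APC] = ½·((-2)·(-18/11−4) + (-25/11)·(4−(-3)) + 3·(-3−(-18/11))) = ½·(124/11 − 175/11 − 45/11) = -48/11, so the B-coordinate is 2/11.
[ABP] = ½·((-2)·(1−(-18/11)) + (-6)·(-18/11−(-3)) + (-25/11)·(-3−1)) = ½·(-58/11 − 90/11 + 100/11) = -24/11, so the C-coordinate is 1/11.
Check: 8/11 + 2/11 + 1/11 = 1.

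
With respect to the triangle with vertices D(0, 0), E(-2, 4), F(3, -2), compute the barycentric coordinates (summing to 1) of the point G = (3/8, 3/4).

Signed area of the reference triangle: [DEF] = ½·(0·(4−(-2)) + (-2)·(-2−0) + 3·(0−4)) = ½·(0 + 4 − 12) = -4.
[GEF] = ½·((3/8)·(4−(-2)) + (-2)·(-2−(3/4)) + 3·(3/4−4)) = ½·(9/4 + 11/2 − 39/4) = -1, so the D-coordinate is (-1)/(-4) = 1/4.
[DGF] = ½·(0·(3/4−(-2)) + (3/8)·(-2−0) + 3·(0−(3/4))) = ½·(0 − 3/4 − 9/4) = -3/2, so the E-coordinate is 3/8.
[DEG] = ½·(0·(4−(3/4)) + (-2)·(3/4−0) + (3/8)·(0−4)) = ½·(0 − 3/2 − 3/2) = -3/2, so the F-coordinate is 3/8.

(1/4, 3/8, 3/8)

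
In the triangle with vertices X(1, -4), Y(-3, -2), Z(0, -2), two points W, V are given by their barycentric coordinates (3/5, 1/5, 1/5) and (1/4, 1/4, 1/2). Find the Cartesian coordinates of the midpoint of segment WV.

Barycentric coordinates of the midpoint are the average: (17/40, 9/40, 7/20).
Converting: (17/40)·X + (9/40)·Y + (7/20)·Z = (-1/4, -57/20).

(-1/4, -57/20)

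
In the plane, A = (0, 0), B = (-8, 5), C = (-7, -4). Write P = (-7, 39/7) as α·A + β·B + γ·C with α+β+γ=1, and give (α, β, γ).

Signed area of the reference triangle: [ABC] = ½·(0·(5−(-4)) + (-8)·(-4−0) + (-7)·(0−5)) = ½·(0 + 32 + 35) = 67/2.
[PBC] = ½·((-7)·(5−(-4)) + (-8)·(-4−(39/7)) + (-7)·(39/7−5)) = ½·(-63 + 536/7 − 4) = 67/14, so the A-coordinate is (67/14)/(67/2) = 1/7.
[APC] = ½·(0·(39/7−(-4)) + (-7)·(-4−0) + (-7)·(0−(39/7))) = ½·(0 + 28 + 39) = 67/2, so the B-coordinate is 1.
[ABP] = ½·(0·(5−(39/7)) + (-8)·(39/7−0) + (-7)·(0−5)) = ½·(0 − 312/7 + 35) = -67/14, so the C-coordinate is -1/7.

(1/7, 1, -1/7)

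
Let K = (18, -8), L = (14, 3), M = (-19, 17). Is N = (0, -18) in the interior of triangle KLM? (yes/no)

no

Barycentric coordinates of N: (889/307, -820/307, 238/307).
The three coordinates are positive, negative, positive; a point is interior exactly when all three are positive.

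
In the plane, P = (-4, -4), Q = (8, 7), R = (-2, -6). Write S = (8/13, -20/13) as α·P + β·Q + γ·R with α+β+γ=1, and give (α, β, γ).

(3/13, 4/13, 6/13)

Signed area of the reference triangle: [PQR] = ½·((-4)·(7−(-6)) + 8·(-6−(-4)) + (-2)·(-4−7)) = ½·(-52 − 16 + 22) = -23.
[SQR] = ½·((8/13)·(7−(-6)) + 8·(-6−(-20/13)) + (-2)·(-20/13−7)) = ½·(8 − 464/13 + 222/13) = -69/13, so the P-coordinate is (-69/13)/(-23) = 3/13.
[PSR] = ½·((-4)·(-20/13−(-6)) + (8/13)·(-6−(-4)) + (-2)·(-4−(-20/13))) = ½·(-232/13 − 16/13 + 64/13) = -92/13, so the Q-coordinate is 4/13.
[PQS] = ½·((-4)·(7−(-20/13)) + 8·(-20/13−(-4)) + (8/13)·(-4−7)) = ½·(-444/13 + 256/13 − 88/13) = -138/13, so the R-coordinate is 6/13.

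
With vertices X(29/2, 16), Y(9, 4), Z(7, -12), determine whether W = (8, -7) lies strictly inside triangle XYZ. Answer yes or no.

yes

Barycentric coordinates of W: (3/32, 19/128, 97/128).
The three coordinates are positive, positive, positive; a point is interior exactly when all three are positive.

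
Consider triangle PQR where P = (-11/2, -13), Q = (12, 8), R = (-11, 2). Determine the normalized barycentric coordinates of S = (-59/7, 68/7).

Signed area of the reference triangle: [PQR] = ½·((-11/2)·(8−2) + 12·(2−(-13)) + (-11)·(-13−8)) = ½·(-33 + 180 + 231) = 189.
[SQR] = ½·((-59/7)·(8−2) + 12·(2−(68/7)) + (-11)·(68/7−8)) = ½·(-354/7 − 648/7 − 132/7) = -81, so the P-coordinate is (-81)/189 = -3/7.
[PSR] = ½·((-11/2)·(68/7−2) + (-59/7)·(2−(-13)) + (-11)·(-13−(68/7))) = ½·(-297/7 − 885/7 + 1749/7) = 81/2, so the Q-coordinate is 3/14.
[PQS] = ½·((-11/2)·(8−(68/7)) + 12·(68/7−(-13)) + (-59/7)·(-13−8)) = ½·(66/7 + 1908/7 + 177) = 459/2, so the R-coordinate is 17/14.
Check: -3/7 + 3/14 + 17/14 = 1.

(-3/7, 3/14, 17/14)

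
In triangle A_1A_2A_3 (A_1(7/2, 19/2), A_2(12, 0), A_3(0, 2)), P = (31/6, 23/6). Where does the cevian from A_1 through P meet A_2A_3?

(6, 1)

Barycentric coordinates of P with respect to A_1A_2A_3: (1/3, 1/3, 1/3).
On side A_2A_3 the A_1-coordinate is zero; dropping P's A_1-weight 1/3 and renormalizing the remaining 1/3 : 1/3 gives weights 1/2, 1/2 on A_2, A_3.
Q = (1/2)·(12, 0) + (1/2)·(0, 2) = (6, 1).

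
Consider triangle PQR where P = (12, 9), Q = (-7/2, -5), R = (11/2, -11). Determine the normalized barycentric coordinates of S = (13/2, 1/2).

Signed area of the reference triangle: [PQR] = ½·(12·(-5−(-11)) + (-7/2)·(-11−9) + (11/2)·(9−(-5))) = ½·(72 + 70 + 77) = 219/2.
[SQR] = ½·((13/2)·(-5−(-11)) + (-7/2)·(-11−(1/2)) + (11/2)·(1/2−(-5))) = ½·(39 + 161/4 + 121/4) = 219/4, so the P-coordinate is (219/4)/(219/2) = 1/2.
[PSR] = ½·(12·(1/2−(-11)) + (13/2)·(-11−9) + (11/2)·(9−(1/2))) = ½·(138 − 130 + 187/4) = 219/8, so the Q-coordinate is 1/4.
[PQS] = ½·(12·(-5−(1/2)) + (-7/2)·(1/2−9) + (13/2)·(9−(-5))) = ½·(-66 + 119/4 + 91) = 219/8, so the R-coordinate is 1/4.
Check: 1/2 + 1/4 + 1/4 = 1.

(1/2, 1/4, 1/4)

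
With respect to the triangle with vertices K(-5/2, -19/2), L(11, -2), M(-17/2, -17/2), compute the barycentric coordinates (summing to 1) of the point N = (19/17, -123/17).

Signed area of the reference triangle: [KLM] = ½·((-5/2)·(-2−(-17/2)) + 11·(-17/2−(-19/2)) + (-17/2)·(-19/2−(-2))) = ½·(-65/4 + 11 + 255/4) = 117/4.
[NLM] = ½·((19/17)·(-2−(-17/2)) + 11·(-17/2−(-123/17)) + (-17/2)·(-123/17−(-2))) = ½·(247/34 − 473/34 + 89/2) = 1287/68, so the K-coordinate is (1287/68)/(117/4) = 11/17.
[KNM] = ½·((-5/2)·(-123/17−(-17/2)) + (19/17)·(-17/2−(-19/2)) + (-17/2)·(-19/2−(-123/17))) = ½·(-215/68 + 19/17 + 77/4) = 585/68, so the L-coordinate is 5/17.
[KLN] = ½·((-5/2)·(-2−(-123/17)) + 11·(-123/17−(-19/2)) + (19/17)·(-19/2−(-2))) = ½·(-445/34 + 847/34 − 285/34) = 117/68, so the M-coordinate is 1/17.

(11/17, 5/17, 1/17)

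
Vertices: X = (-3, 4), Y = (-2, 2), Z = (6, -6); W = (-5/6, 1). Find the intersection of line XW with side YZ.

Barycentric coordinates of W with respect to XYZ: (1/6, 2/3, 1/6).
On side YZ the X-coordinate is zero; dropping W's X-weight 1/6 and renormalizing the remaining 2/3 : 1/6 gives weights 4/5, 1/5 on Y, Z.
V = (4/5)·(-2, 2) + (1/5)·(6, -6) = (-2/5, 2/5).

(-2/5, 2/5)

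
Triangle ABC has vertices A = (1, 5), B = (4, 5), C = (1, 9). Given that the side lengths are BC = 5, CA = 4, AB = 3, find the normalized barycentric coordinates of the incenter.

The incenter has barycentric coordinates proportional to the opposite side lengths: (5 : 4 : 3).
Normalizing by 5+4+3 = 12 gives (5/12, 1/3, 1/4).

(5/12, 1/3, 1/4)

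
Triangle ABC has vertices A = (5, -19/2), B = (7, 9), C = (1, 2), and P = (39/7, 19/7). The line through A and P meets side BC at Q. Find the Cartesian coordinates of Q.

(29/5, 38/5)

Barycentric coordinates of P with respect to ABC: (2/7, 4/7, 1/7).
On side BC the A-coordinate is zero; dropping P's A-weight 2/7 and renormalizing the remaining 4/7 : 1/7 gives weights 4/5, 1/5 on B, C.
Q = (4/5)·(7, 9) + (1/5)·(1, 2) = (29/5, 38/5).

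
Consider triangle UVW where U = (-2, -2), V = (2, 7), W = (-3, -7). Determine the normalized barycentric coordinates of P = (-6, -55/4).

(3/4, -3/4, 1)

Signed area of the reference triangle: [UVW] = ½·((-2)·(7−(-7)) + 2·(-7−(-2)) + (-3)·(-2−7)) = ½·(-28 − 10 + 27) = -11/2.
[PVW] = ½·((-6)·(7−(-7)) + 2·(-7−(-55/4)) + (-3)·(-55/4−7)) = ½·(-84 + 27/2 + 249/4) = -33/8, so the U-coordinate is (-33/8)/(-11/2) = 3/4.
[UPW] = ½·((-2)·(-55/4−(-7)) + (-6)·(-7−(-2)) + (-3)·(-2−(-55/4))) = ½·(27/2 + 30 − 141/4) = 33/8, so the V-coordinate is -3/4.
[UVP] = ½·((-2)·(7−(-55/4)) + 2·(-55/4−(-2)) + (-6)·(-2−7)) = ½·(-83/2 − 47/2 + 54) = -11/2, so the W-coordinate is 1.
Check: 3/4 − 3/4 + 1 = 1.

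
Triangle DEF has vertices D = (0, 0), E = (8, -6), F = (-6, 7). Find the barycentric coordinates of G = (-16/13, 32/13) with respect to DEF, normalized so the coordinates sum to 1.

Signed area of the reference triangle: [DEF] = ½·(0·(-6−7) + 8·(7−0) + (-6)·(0−(-6))) = ½·(0 + 56 − 36) = 10.
[GEF] = ½·((-16/13)·(-6−7) + 8·(7−(32/13)) + (-6)·(32/13−(-6))) = ½·(16 + 472/13 − 660/13) = 10/13, so the D-coordinate is (10/13)/10 = 1/13.
[DGF] = ½·(0·(32/13−7) + (-16/13)·(7−0) + (-6)·(0−(32/13))) = ½·(0 − 112/13 + 192/13) = 40/13, so the E-coordinate is 4/13.
[DEG] = ½·(0·(-6−(32/13)) + 8·(32/13−0) + (-16/13)·(0−(-6))) = ½·(0 + 256/13 − 96/13) = 80/13, so the F-coordinate is 8/13.
Check: 1/13 + 4/13 + 8/13 = 1.

(1/13, 4/13, 8/13)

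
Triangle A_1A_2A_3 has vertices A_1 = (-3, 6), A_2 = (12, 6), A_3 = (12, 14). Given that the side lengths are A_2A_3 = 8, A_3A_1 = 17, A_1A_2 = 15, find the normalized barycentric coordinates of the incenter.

The incenter has barycentric coordinates proportional to the opposite side lengths: (8 : 17 : 15).
Normalizing by 8+17+15 = 40 gives (1/5, 17/40, 3/8).

(1/5, 17/40, 3/8)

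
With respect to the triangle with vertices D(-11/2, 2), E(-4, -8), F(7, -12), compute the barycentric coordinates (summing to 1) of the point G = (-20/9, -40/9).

Signed area of the reference triangle: [DEF] = ½·((-11/2)·(-8−(-12)) + (-4)·(-12−2) + 7·(2−(-8))) = ½·(-22 + 56 + 70) = 52.
[GEF] = ½·((-20/9)·(-8−(-12)) + (-4)·(-12−(-40/9)) + 7·(-40/9−(-8))) = ½·(-80/9 + 272/9 + 224/9) = 208/9, so the D-coordinate is (208/9)/52 = 4/9.
[DGF] = ½·((-11/2)·(-40/9−(-12)) + (-20/9)·(-12−2) + 7·(2−(-40/9))) = ½·(-374/9 + 280/9 + 406/9) = 52/3, so the E-coordinate is 1/3.
[DEG] = ½·((-11/2)·(-8−(-40/9)) + (-4)·(-40/9−2) + (-20/9)·(2−(-8))) = ½·(176/9 + 232/9 − 200/9) = 104/9, so the F-coordinate is 2/9.
Check: 4/9 + 1/3 + 2/9 = 1.

(4/9, 1/3, 2/9)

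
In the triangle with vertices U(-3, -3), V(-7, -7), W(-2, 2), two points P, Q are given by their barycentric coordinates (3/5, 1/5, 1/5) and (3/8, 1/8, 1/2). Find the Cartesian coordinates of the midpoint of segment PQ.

Barycentric coordinates of the midpoint are the average: (39/80, 13/80, 7/20).
Converting: (39/80)·U + (13/80)·V + (7/20)·W = (-33/10, -19/10).

(-33/10, -19/10)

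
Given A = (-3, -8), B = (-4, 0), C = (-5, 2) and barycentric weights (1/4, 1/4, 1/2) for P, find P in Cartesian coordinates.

P = (1/4)·A + (1/4)·B + (1/2)·C.
x-coordinate: (1/4)·(-3) + (1/4)·(-4) + (1/2)·(-5) = -17/4.
y-coordinate: (1/4)·(-8) + (1/4)·0 + (1/2)·2 = -1.

(-17/4, -1)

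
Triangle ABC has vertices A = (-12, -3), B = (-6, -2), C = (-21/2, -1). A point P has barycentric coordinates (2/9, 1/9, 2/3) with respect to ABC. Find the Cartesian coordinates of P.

(-31/3, -14/9)

P = (2/9)·A + (1/9)·B + (2/3)·C.
x-coordinate: (2/9)·(-12) + (1/9)·(-6) + (2/3)·(-21/2) = -31/3.
y-coordinate: (2/9)·(-3) + (1/9)·(-2) + (2/3)·(-1) = -14/9.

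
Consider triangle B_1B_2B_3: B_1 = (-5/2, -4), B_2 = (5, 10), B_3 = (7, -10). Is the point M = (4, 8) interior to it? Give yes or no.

Barycentric coordinates of M: (12/89, 153/178, 1/178).
The three coordinates are positive, positive, positive; a point is interior exactly when all three are positive.

yes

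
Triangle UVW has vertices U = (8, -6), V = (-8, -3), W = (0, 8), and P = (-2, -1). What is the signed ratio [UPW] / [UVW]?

1/2

[UVW] = ½·(8·(-3−8) + (-8)·(8−(-6)) + 0·(-6−(-3))) = ½·(-88 − 112 + 0) = -100.
[UPW] = ½·(8·(-1−8) + (-2)·(8−(-6)) + 0·(-6−(-1))) = ½·(-72 − 28 + 0) = -50, so the ratio is (-50)/(-100) = 1/2.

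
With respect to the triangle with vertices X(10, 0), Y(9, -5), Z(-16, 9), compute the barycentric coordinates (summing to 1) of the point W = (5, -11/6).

Signed area of the reference triangle: [XYZ] = ½·(10·(-5−9) + 9·(9−0) + (-16)·(0−(-5))) = ½·(-140 + 81 − 80) = -139/2.
[WYZ] = ½·(5·(-5−9) + 9·(9−(-11/6)) + (-16)·(-11/6−(-5))) = ½·(-70 + 195/2 − 152/3) = -139/12, so the X-coordinate is (-139/12)/(-139/2) = 1/6.
[XWZ] = ½·(10·(-11/6−9) + 5·(9−0) + (-16)·(0−(-11/6))) = ½·(-325/3 + 45 − 88/3) = -139/3, so the Y-coordinate is 2/3.
[XYW] = ½·(10·(-5−(-11/6)) + 9·(-11/6−0) + 5·(0−(-5))) = ½·(-95/3 − 33/2 + 25) = -139/12, so the Z-coordinate is 1/6.

(1/6, 2/3, 1/6)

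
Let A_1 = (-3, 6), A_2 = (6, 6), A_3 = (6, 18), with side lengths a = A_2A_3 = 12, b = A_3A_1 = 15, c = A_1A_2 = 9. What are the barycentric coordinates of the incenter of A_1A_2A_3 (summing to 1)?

The incenter has barycentric coordinates proportional to the opposite side lengths: (12 : 15 : 9).
Normalizing by 12+15+9 = 36 gives (1/3, 5/12, 1/4).

(1/3, 5/12, 1/4)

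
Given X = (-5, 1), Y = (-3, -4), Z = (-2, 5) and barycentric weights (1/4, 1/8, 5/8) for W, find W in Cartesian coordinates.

(-23/8, 23/8)

W = (1/4)·X + (1/8)·Y + (5/8)·Z.
x-coordinate: (1/4)·(-5) + (1/8)·(-3) + (5/8)·(-2) = -23/8.
y-coordinate: (1/4)·1 + (1/8)·(-4) + (5/8)·5 = 23/8.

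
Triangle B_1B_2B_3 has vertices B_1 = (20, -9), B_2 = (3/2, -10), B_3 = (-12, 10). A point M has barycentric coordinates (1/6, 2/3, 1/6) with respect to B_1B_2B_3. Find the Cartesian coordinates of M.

(7/3, -13/2)

M = (1/6)·B_1 + (2/3)·B_2 + (1/6)·B_3.
x-coordinate: (1/6)·20 + (2/3)·(3/2) + (1/6)·(-12) = 7/3.
y-coordinate: (1/6)·(-9) + (2/3)·(-10) + (1/6)·10 = -13/2.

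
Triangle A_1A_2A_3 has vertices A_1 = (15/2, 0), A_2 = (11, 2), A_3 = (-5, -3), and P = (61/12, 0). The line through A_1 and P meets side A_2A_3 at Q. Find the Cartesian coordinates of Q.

(23/5, 0)

Barycentric coordinates of P with respect to A_1A_2A_3: (1/6, 1/2, 1/3).
On side A_2A_3 the A_1-coordinate is zero; dropping P's A_1-weight 1/6 and renormalizing the remaining 1/2 : 1/3 gives weights 3/5, 2/5 on A_2, A_3.
Q = (3/5)·(11, 2) + (2/5)·(-5, -3) = (23/5, 0).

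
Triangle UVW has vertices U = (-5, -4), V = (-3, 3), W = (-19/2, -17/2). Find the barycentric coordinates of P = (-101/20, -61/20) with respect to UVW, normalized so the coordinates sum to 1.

(7/10, 1/5, 1/10)

Signed area of the reference triangle: [UVW] = ½·((-5)·(3−(-17/2)) + (-3)·(-17/2−(-4)) + (-19/2)·(-4−3)) = ½·(-115/2 + 27/2 + 133/2) = 45/4.
[PVW] = ½·((-101/20)·(3−(-17/2)) + (-3)·(-17/2−(-61/20)) + (-19/2)·(-61/20−3)) = ½·(-2323/40 + 327/20 + 2299/40) = 63/8, so the U-coordinate is (63/8)/(45/4) = 7/10.
[UPW] = ½·((-5)·(-61/20−(-17/2)) + (-101/20)·(-17/2−(-4)) + (-19/2)·(-4−(-61/20))) = ½·(-109/4 + 909/40 + 361/40) = 9/4, so the V-coordinate is 1/5.
[UVP] = ½·((-5)·(3−(-61/20)) + (-3)·(-61/20−(-4)) + (-101/20)·(-4−3)) = ½·(-121/4 − 57/20 + 707/20) = 9/8, so the W-coordinate is 1/10.
Check: 7/10 + 1/5 + 1/10 = 1.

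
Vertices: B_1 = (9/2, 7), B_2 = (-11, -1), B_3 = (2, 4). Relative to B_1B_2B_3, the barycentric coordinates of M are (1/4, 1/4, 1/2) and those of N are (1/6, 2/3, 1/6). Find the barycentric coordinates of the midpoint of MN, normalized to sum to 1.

(5/24, 11/24, 1/3)

Since both coordinate triples sum to 1, the midpoint's barycentrics are the componentwise average.
(1/4+1/6)/2 = 5/24; similarly 11/24 and 1/3.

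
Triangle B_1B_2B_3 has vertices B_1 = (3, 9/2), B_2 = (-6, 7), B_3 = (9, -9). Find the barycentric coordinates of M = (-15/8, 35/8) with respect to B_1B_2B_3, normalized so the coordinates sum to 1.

Signed area of the reference triangle: [B_1B_2B_3] = ½·(3·(7−(-9)) + (-6)·(-9−(9/2)) + 9·(9/2−7)) = ½·(48 + 81 − 45/2) = 213/4.
[MB_2B_3] = ½·((-15/8)·(7−(-9)) + (-6)·(-9−(35/8)) + 9·(35/8−7)) = ½·(-30 + 321/4 − 189/8) = 213/16, so the B_1-coordinate is (213/16)/(213/4) = 1/4.
[B_1MB_3] = ½·(3·(35/8−(-9)) + (-15/8)·(-9−(9/2)) + 9·(9/2−(35/8))) = ½·(321/8 + 405/16 + 9/8) = 1065/32, so the B_2-coordinate is 5/8.
[B_1B_2M] = ½·(3·(7−(35/8)) + (-6)·(35/8−(9/2)) + (-15/8)·(9/2−7)) = ½·(63/8 + 3/4 + 75/16) = 213/32, so the B_3-coordinate is 1/8.
Check: 1/4 + 5/8 + 1/8 = 1.

(1/4, 5/8, 1/8)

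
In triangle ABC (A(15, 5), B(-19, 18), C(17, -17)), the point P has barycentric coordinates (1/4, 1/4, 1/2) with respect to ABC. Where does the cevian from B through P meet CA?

Line BP meets CA where the B-coordinate vanishes; zeroing P's B-weight and renormalizing leaves C, A-weights 1/2 : 1/4 → (2/3, 1/3).
So Q = (2/3)·C + (1/3)·A = (49/3, -29/3).

(49/3, -29/3)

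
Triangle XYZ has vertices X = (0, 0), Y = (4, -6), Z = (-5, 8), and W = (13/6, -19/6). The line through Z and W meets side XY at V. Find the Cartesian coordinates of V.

Barycentric coordinates of W with respect to XYZ: (1/12, 3/4, 1/6).
On side XY the Z-coordinate is zero; dropping W's Z-weight 1/6 and renormalizing the remaining 1/12 : 3/4 gives weights 1/10, 9/10 on X, Y.
V = (1/10)·(0, 0) + (9/10)·(4, -6) = (18/5, -27/5).

(18/5, -27/5)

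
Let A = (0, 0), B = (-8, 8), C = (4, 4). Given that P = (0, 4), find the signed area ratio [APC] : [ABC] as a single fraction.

[ABC] = ½·(0·(8−4) + (-8)·(4−0) + 4·(0−8)) = ½·(0 − 32 − 32) = -32.
[APC] = ½·(0·(4−4) + 0·(4−0) + 4·(0−4)) = ½·(0 + 0 − 16) = -8, so the ratio is (-8)/(-32) = 1/4.

1/4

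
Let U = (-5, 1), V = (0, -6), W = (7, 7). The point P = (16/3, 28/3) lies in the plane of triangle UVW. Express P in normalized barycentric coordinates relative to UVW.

(1/3, -1/3, 1)

Signed area of the reference triangle: [UVW] = ½·((-5)·(-6−7) + 0·(7−1) + 7·(1−(-6))) = ½·(65 + 0 + 49) = 57.
[PVW] = ½·((16/3)·(-6−7) + 0·(7−(28/3)) + 7·(28/3−(-6))) = ½·(-208/3 + 0 + 322/3) = 19, so the U-coordinate is 19/57 = 1/3.
[UPW] = ½·((-5)·(28/3−7) + (16/3)·(7−1) + 7·(1−(28/3))) = ½·(-35/3 + 32 − 175/3) = -19, so the V-coordinate is -1/3.
[UVP] = ½·((-5)·(-6−(28/3)) + 0·(28/3−1) + (16/3)·(1−(-6))) = ½·(230/3 + 0 + 112/3) = 57, so the W-coordinate is 1.
Check: 1/3 − 1/3 + 1 = 1.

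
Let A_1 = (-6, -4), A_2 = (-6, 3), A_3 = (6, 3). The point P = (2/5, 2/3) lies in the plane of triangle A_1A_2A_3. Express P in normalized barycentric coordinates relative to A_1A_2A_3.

Signed area of the reference triangle: [A_1A_2A_3] = ½·((-6)·(3−3) + (-6)·(3−(-4)) + 6·(-4−3)) = ½·(0 − 42 − 42) = -42.
[PA_2A_3] = ½·((2/5)·(3−3) + (-6)·(3−(2/3)) + 6·(2/3−3)) = ½·(0 − 14 − 14) = -14, so the A_1-coordinate is (-14)/(-42) = 1/3.
[A_1PA_3] = ½·((-6)·(2/3−3) + (2/5)·(3−(-4)) + 6·(-4−(2/3))) = ½·(14 + 14/5 − 28) = -28/5, so the A_2-coordinate is 2/15.
[A_1A_2P] = ½·((-6)·(3−(2/3)) + (-6)·(2/3−(-4)) + (2/5)·(-4−3)) = ½·(-14 − 28 − 14/5) = -112/5, so the A_3-coordinate is 8/15.
Check: 1/3 + 2/15 + 8/15 = 1.

(1/3, 2/15, 8/15)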